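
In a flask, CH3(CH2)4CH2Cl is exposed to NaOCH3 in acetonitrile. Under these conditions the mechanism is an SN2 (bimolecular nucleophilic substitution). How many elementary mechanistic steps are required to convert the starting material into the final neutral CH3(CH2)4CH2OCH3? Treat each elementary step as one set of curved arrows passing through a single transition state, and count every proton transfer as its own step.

Step 1: CH3O⁻ attacks the back face of the α-carbon while Cl⁻ departs with the C–Cl bonding pair — a single concerted displacement through a pentacoordinate transition state.
Total: 1 elementary step.

1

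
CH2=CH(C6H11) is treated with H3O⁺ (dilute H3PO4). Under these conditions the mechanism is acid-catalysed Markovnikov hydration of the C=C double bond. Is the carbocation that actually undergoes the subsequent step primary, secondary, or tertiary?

tertiary

Step 1: Protonation of the alkene by H3O⁺: the π bond acts as the nucleophile and picks up H⁺, giving the more stable (Markovnikov) secondary carbocation. H2O is released.
Step 2: Carbocation rearrangement: a 1,2-hydride shift from the adjacent cyclohexyl carbon converts the initially-formed secondary cation into the more stable tertiary cation.
The cation rearranges from secondary to tertiary via a 1,2-hydride shift from the adjacent cyclohexyl carbon; the tertiary cation is what reacts next.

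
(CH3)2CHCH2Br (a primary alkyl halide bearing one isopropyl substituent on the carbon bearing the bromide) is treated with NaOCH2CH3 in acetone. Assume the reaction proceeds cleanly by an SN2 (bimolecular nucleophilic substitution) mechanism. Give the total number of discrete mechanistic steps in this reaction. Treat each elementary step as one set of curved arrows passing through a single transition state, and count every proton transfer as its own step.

Step 1: CH3CH2O⁻ attacks the back face of the α-carbon while Br⁻ departs with the C–Br bonding pair — a single concerted displacement through a pentacoordinate transition state.
Total: 1 elementary step.

1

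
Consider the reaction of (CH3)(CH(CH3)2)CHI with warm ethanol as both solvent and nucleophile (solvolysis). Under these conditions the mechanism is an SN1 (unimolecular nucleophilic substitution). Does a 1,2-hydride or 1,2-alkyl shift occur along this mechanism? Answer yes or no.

yes

The first-formed carbocation is secondary.
The adjacent isopropyl carbon already bears 2 other carbon substituents and has a hydrogen to migrate; after a 1,2-hydride shift from that carbon the positive charge sits on a tertiary centre.
Tertiary is more stable than secondary, so the shift occurs.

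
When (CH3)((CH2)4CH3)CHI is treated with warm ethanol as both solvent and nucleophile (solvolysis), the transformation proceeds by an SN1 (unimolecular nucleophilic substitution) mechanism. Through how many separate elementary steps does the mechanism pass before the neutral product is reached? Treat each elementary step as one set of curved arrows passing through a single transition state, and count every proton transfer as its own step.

3

Step 1: Ionisation: the C–I σ-bond cleaves heterolytically; both bonding electrons depart with I⁻, leaving a secondary carbocation at the α-carbon.
(No 1,2-shift: no single shift to an adjacent carbon would give a more stable cation.)
Step 2: Nucleophilic capture: the oxygen of CH3CH2OH bonds to the cationic carbon, producing an oxonium-ion intermediate.
Step 3: Deprotonation of the oxonium oxygen by solvent ethanol yields the neutral ether.
Total: 3 elementary steps.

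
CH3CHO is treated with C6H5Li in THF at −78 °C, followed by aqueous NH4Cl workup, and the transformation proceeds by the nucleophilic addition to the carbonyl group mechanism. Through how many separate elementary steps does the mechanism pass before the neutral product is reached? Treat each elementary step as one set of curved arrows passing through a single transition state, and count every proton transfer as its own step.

2

Step 1: the carbanion-like carbon of C6H5Li attacks the sp² carbonyl carbon; the C=O π bond breaks and the electrons end up as a lone pair on the alkoxide oxygen of the tetrahedral intermediate.
Step 2: The alkoxide picks up a proton during aqueous NH4Cl workup to yield an alcohol.
Total: 2 elementary steps.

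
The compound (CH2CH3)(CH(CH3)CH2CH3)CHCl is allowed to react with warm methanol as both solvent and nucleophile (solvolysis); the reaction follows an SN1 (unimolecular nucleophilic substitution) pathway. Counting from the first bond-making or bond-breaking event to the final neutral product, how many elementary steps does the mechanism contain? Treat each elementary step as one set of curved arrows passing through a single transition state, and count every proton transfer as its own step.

Step 1: Unassisted departure of Cl⁻ (taking the C–Cl bonding pair) generates a secondary carbocation.
Step 2: A hydride (H with its bonding pair) migrates from the adjacent sec-butyl carbon to the cationic centre — a 1,2-hydride shift — upgrading the secondary cation to a tertiary one.
Step 3: A lone pair on the oxygen of CH3OH attacks the carbocation, forming a new C–O σ-bond and an oxonium ion.
Step 4: Proton transfer from the O–H of the oxonium ion to a solvent molecule delivers the neutral ether.
Total: 4 elementary steps.

4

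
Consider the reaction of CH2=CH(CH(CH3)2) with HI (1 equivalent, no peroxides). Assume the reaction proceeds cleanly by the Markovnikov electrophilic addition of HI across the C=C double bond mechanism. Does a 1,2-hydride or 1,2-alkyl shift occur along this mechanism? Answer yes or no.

yes

The first-formed carbocation is secondary.
The adjacent isopropyl carbon already bears 2 other carbon substituents and has a hydrogen to migrate; after a 1,2-hydride shift from that carbon the positive charge sits on a tertiary centre.
Tertiary is more stable than secondary, so the shift occurs.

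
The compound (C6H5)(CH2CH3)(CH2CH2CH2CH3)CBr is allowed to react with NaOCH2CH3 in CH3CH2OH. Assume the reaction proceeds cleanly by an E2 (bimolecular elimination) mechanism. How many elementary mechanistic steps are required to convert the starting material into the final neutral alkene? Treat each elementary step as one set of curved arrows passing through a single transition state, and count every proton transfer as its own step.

Step 1: Concerted anti-periplanar elimination: CH3CH2O⁻ abstracts a β-H while Br⁻ leaves, and the C–H electrons become the new C=C π bond — all in a single transition state.
Total: 1 elementary step.

1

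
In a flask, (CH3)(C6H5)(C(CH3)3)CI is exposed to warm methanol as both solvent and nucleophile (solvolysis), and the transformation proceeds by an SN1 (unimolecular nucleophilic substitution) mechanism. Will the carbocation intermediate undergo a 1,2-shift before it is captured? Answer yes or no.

no

The first-formed carbocation is tertiary.
No single 1,2-shift to an adjacent carbon would produce a more-substituted cation than the one already present, so no rearrangement occurs.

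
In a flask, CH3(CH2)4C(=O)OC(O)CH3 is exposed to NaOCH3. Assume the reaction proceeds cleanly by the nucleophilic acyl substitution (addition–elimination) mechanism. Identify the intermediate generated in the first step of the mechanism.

tetrahedral intermediate

Step 1: CH3O⁻ adds to the carbonyl carbon; the C=O π electrons shift onto oxygen and a tetrahedral alkoxide intermediate forms.
After step 1 the species present is a tetrahedral intermediate.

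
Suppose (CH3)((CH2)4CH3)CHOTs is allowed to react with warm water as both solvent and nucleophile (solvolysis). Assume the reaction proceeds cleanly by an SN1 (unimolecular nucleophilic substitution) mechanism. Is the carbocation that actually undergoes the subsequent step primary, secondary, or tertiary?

Step 1: Ionisation: the C–O σ-bond cleaves heterolytically; both bonding electrons depart with TsO⁻, leaving a secondary carbocation at the α-carbon.
No single 1,2-shift to an adjacent carbon would give a more-substituted cation, so no rearrangement occurs.

secondary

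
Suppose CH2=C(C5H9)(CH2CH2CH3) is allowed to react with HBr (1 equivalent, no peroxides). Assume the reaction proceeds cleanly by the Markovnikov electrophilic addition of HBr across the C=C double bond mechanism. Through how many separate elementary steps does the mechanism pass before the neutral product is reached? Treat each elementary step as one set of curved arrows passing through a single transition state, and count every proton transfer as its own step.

Step 1: Protonation of the alkene by HBr: the π bond acts as the nucleophile and picks up H⁺, giving the more stable (Markovnikov) tertiary carbocation. The H–Br bond breaks heterolytically, releasing Br⁻.
(No 1,2-shift: no single shift to an adjacent carbon would give a more stable cation.)
Step 2: Nucleophilic attack by Br⁻ on the carbocation completes the addition, giving R–Br.
Total: 2 elementary steps.

2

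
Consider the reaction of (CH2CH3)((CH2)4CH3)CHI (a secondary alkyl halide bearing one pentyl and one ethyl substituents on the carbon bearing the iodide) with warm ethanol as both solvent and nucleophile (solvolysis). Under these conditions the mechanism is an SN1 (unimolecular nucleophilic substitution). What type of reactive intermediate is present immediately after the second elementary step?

Step 1: Ionisation: the C–I σ-bond cleaves heterolytically; both bonding electrons depart with I⁻, leaving a secondary carbocation at the α-carbon.
Step 2: Nucleophilic capture: the oxygen of CH3CH2OH bonds to the cationic carbon, producing an oxonium-ion intermediate.
After step 2 the species present is an oxonium ion.

oxonium ion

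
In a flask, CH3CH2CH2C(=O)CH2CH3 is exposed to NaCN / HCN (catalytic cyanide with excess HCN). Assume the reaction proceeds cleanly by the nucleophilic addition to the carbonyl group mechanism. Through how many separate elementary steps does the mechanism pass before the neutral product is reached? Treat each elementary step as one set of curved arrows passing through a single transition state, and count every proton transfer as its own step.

2

Step 1: A lone pair / filled orbital on CN⁻ attacks the electrophilic carbonyl carbon; the π(C=O) electrons shift onto oxygen, producing a tetrahedral alkoxide intermediate.
Step 2: The alkoxide is protonated in situ by undissociated HCN, yielding a cyanohydrin; the CN⁻ so formed carries on the cycle.
Total: 2 elementary steps.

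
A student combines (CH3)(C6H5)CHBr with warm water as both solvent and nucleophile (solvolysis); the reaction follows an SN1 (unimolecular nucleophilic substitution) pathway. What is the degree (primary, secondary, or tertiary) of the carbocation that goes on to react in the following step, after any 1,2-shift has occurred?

Step 1: Unassisted departure of Br⁻ (taking the C–Br bonding pair) generates a secondary carbocation.
No single 1,2-shift to an adjacent carbon would give a more-substituted cation, so no rearrangement occurs.

secondary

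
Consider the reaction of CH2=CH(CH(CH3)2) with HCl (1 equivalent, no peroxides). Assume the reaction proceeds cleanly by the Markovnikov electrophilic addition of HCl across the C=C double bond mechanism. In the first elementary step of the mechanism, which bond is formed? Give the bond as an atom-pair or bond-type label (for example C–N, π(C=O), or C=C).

C–H

Step 1: Protonation of the alkene by HCl: the π bond acts as the nucleophile and picks up H⁺, giving the more stable (Markovnikov) secondary carbocation. The H–Cl bond breaks heterolytically, releasing Cl⁻.
The bond formed in this step is the C–H bond.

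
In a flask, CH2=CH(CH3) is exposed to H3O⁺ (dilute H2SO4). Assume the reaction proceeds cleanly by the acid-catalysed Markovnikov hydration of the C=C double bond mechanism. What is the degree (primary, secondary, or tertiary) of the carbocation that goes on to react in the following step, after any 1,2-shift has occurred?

Step 1: The π electrons of the C=C bond attack a proton of H3O⁺; Markovnikov addition places the new C–H on the less-substituted alkene carbon, so the positive charge ends up on the more-substituted carbon — a secondary carbocation. H2O is released.
No single 1,2-shift to an adjacent carbon would give a more-substituted cation, so no rearrangement occurs.

secondary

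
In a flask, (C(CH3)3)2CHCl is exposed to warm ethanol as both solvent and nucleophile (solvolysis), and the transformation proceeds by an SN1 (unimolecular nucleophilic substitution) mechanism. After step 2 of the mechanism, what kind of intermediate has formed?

tertiary carbocation

Step 1: The C–Cl bond breaks with both electrons going to the chloride; Cl⁻ leaves and a secondary carbocation remains.
Step 2: A methyl group with its bonding pair migrates from the adjacent tert-butyl carbon to the cationic centre — a 1,2-methyl shift — upgrading the secondary cation to a tertiary one.
After step 2 the species present is a tertiary carbocation.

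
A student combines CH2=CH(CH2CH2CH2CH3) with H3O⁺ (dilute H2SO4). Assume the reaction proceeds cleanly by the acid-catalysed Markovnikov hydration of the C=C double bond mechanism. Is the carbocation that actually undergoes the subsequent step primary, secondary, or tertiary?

Step 1: Protonation of the alkene by H3O⁺: the π bond acts as the nucleophile and picks up H⁺, giving the more stable (Markovnikov) secondary carbocation. H2O is released.
No single 1,2-shift to an adjacent carbon would give a more-substituted cation, so no rearrangement occurs.

secondary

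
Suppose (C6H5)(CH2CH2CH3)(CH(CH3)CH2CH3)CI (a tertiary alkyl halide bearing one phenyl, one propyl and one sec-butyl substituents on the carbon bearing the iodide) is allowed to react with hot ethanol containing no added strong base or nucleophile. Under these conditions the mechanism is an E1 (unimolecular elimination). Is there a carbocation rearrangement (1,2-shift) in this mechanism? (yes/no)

no

The first-formed carbocation is tertiary.
No single 1,2-shift to an adjacent carbon would produce a more-substituted cation than the one already present, so no rearrangement occurs.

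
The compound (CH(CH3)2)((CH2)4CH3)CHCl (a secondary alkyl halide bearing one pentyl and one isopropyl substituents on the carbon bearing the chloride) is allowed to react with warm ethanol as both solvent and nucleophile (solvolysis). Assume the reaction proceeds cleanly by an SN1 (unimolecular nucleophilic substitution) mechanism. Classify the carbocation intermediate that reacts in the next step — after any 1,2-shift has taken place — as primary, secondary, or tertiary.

Step 1: The C–Cl bond breaks with both electrons going to the chloride; Cl⁻ leaves and a secondary carbocation remains.
Step 2: A 1,2-hydride shift from the adjacent isopropyl carbon moves the positive charge from the secondary centre to an adjacent carbon, generating a more stable tertiary carbocation.
The cation rearranges from secondary to tertiary via a 1,2-hydride shift from the adjacent isopropyl carbon; the tertiary cation is what reacts next.

tertiary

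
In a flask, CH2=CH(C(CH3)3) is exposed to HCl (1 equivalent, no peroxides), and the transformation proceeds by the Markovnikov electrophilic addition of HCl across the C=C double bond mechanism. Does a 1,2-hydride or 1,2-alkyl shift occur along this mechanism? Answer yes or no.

The first-formed carbocation is secondary.
The adjacent tert-butyl carbon has no hydrogen but bears methyl groups; migration of one methyl with its bonding pair (a 1,2-methyl shift) places the charge on a tertiary centre.
Tertiary is more stable than secondary, so the shift occurs.

yes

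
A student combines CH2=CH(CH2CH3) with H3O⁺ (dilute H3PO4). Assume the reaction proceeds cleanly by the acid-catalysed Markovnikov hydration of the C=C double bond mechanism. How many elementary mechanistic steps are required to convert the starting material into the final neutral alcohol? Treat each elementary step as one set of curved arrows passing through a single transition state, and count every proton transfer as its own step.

3

Step 1: The π electrons of the C=C bond attack a proton of H3O⁺; Markovnikov addition places the new C–H on the less-substituted alkene carbon, so the positive charge ends up on the more-substituted carbon — a secondary carbocation. H2O is released.
(No 1,2-shift: no single shift to an adjacent carbon would give a more stable cation.)
Step 2: Nucleophilic capture of the cation by H2O produces the protonated alcohol (an oxonium ion).
Step 3: Proton transfer from the O–H of the oxonium ion to H2O completes the catalytic cycle and yields the alcohol.
Total: 3 elementary steps.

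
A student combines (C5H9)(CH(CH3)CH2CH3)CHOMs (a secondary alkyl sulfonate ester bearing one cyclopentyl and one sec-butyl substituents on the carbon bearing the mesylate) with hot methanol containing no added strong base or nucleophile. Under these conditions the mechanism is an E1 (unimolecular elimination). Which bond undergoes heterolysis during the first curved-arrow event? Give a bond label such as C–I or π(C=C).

C–O

Step 1: Unassisted departure of MsO⁻ (taking the C–O bonding pair) generates a secondary carbocation.
The bond broken in this step is the C–O bond.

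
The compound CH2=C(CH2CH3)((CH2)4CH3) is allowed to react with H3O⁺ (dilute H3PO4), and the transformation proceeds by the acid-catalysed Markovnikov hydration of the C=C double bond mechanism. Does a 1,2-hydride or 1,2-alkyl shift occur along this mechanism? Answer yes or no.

no

The first-formed carbocation is tertiary.
No single 1,2-shift to an adjacent carbon would produce a more-substituted cation than the one already present, so no rearrangement occurs.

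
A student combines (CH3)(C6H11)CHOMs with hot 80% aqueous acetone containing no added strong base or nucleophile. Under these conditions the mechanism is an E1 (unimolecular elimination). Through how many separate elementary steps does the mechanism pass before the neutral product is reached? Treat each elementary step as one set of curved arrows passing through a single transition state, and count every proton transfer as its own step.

3

Step 1: Rate-determining heterolysis of the C–O bond gives MsO⁻ and a secondary carbocation.
Step 2: A hydride (H with its bonding pair) migrates from the adjacent cyclohexyl carbon to the cationic centre — a 1,2-hydride shift — upgrading the secondary cation to a tertiary one.
Step 3: Loss of a β-proton to a water molecule of the solvent: the C–H bonding pair collapses toward the cationic carbon to form the C=C π bond, yielding the alkene.
Total: 3 elementary steps.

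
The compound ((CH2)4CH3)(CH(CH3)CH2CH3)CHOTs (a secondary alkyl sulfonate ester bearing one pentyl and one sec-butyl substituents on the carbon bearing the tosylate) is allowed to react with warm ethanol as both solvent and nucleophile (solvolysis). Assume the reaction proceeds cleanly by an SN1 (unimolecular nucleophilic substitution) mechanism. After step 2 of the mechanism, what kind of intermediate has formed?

tertiary carbocation

Step 1: The C–O bond breaks with both electrons going to the tosylate; TsO⁻ leaves and a secondary carbocation remains.
Step 2: Carbocation rearrangement: a 1,2-hydride shift from the adjacent sec-butyl carbon converts the initially-formed secondary cation into the more stable tertiary cation.
After step 2 the species present is a tertiary carbocation.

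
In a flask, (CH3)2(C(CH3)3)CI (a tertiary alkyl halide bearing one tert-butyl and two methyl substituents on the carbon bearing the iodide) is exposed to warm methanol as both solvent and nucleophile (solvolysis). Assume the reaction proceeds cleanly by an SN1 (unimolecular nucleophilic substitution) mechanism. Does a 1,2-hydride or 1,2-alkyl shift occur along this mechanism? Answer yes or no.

The first-formed carbocation is tertiary.
No single 1,2-shift to an adjacent carbon would produce a more-substituted cation than the one already present, so no rearrangement occurs.

no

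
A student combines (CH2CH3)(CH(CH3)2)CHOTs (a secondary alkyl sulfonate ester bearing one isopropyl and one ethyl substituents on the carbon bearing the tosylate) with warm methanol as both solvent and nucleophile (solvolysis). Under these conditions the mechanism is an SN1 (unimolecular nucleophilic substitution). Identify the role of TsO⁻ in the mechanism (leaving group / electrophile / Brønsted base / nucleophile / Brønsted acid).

Step 1: The C–O bond breaks with both electrons going to the tosylate; TsO⁻ leaves and a secondary carbocation remains.
TsO⁻ departs with both electrons of the breaking σ-bond — that is the definition of a leaving group.

leaving group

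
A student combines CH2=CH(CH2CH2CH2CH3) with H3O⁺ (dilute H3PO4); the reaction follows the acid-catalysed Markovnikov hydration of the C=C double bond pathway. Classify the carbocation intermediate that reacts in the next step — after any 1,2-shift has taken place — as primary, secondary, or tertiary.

Step 1: Electrophilic addition begins with the π(C=C) electrons forming a bond to the proton of H3O⁺. Following Markovnikov's rule, the resulting cation is secondary. H2O is released.
No single 1,2-shift to an adjacent carbon would give a more-substituted cation, so no rearrangement occurs.

secondary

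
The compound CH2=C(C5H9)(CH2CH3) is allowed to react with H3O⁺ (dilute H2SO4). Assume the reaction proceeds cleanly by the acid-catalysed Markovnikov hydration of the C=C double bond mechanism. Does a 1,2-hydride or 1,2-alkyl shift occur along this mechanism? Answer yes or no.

The first-formed carbocation is tertiary.
No single 1,2-shift to an adjacent carbon would produce a more-substituted cation than the one already present, so no rearrangement occurs.

no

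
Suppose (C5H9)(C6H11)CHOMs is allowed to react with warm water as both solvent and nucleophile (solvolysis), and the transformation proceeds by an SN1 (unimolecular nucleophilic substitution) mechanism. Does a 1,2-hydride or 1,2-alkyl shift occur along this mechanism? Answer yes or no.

The first-formed carbocation is secondary.
The adjacent cyclohexyl carbon already bears 2 other carbon substituents and has a hydrogen to migrate; after a 1,2-hydride shift from that carbon the positive charge sits on a tertiary centre.
Tertiary is more stable than secondary, so the shift occurs.

yes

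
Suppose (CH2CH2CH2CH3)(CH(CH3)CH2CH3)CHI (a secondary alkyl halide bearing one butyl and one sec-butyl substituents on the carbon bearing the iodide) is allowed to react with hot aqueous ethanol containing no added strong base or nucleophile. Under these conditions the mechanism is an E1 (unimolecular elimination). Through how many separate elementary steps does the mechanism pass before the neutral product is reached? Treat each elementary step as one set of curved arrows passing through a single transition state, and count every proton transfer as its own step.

3

Step 1: Rate-determining heterolysis of the C–I bond gives I⁻ and a secondary carbocation.
Step 2: A hydride (H with its bonding pair) migrates from the adjacent sec-butyl carbon to the cationic centre — a 1,2-hydride shift — upgrading the secondary cation to a tertiary one.
Step 3: A weak base (a water (or ethanol) molecule from the solvent) removes a proton from a carbon adjacent to the cationic centre; the electrons of that C–H bond become the new π(C=C) bond, giving the alkene.
Total: 3 elementary steps.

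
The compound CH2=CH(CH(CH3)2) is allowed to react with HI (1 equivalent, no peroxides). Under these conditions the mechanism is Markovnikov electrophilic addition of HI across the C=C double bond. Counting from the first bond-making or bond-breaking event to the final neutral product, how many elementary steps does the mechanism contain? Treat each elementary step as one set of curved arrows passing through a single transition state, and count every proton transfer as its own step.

3

Step 1: The π electrons of the C=C bond attack a proton of HI; Markovnikov addition places the new C–H on the less-substituted alkene carbon, so the positive charge ends up on the more-substituted carbon — a secondary carbocation. The H–I bond breaks heterolytically, releasing I⁻.
Step 2: A hydride (H with its bonding pair) migrates from the adjacent isopropyl carbon to the cationic centre — a 1,2-hydride shift — upgrading the secondary cation to a tertiary one.
Step 3: The I⁻ anion donates a lone pair to the carbocation, forming the new C–I σ-bond and giving the neutral alkyl halide.
Total: 3 elementary steps.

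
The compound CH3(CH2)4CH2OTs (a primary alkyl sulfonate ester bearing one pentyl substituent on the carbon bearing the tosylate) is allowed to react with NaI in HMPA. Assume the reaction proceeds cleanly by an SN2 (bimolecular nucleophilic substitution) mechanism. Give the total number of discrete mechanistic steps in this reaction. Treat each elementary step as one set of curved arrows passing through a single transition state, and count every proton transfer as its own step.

Step 1: Backside attack by I⁻ on the carbon bearing the tosylate: the new C–I bond forms as the C–O bond breaks, with Walden inversion at carbon.
Total: 1 elementary step.

1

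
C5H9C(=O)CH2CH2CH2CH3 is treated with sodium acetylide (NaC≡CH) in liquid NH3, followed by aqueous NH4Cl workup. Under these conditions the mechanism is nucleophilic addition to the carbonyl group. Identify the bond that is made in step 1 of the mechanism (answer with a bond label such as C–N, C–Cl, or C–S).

Step 1: HC≡C⁻ attacks the sp² carbonyl carbon; the C=O π bond breaks and the electrons end up as a lone pair on the alkoxide oxygen of the tetrahedral intermediate.
The bond formed in this step is the C–C bond.

C–C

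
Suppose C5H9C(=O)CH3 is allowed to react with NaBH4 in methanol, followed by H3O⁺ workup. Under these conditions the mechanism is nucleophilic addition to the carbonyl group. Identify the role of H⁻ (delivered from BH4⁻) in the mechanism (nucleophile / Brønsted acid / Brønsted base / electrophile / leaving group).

Step 1: Nucleophilic addition: H⁻ (delivered from BH4⁻) adds to the carbonyl carbon, pushing the π(C=O) electron pair onto oxygen and giving a tetrahedral alkoxide.
H⁻ (delivered from BH4⁻) donates an electron pair to form a new σ-bond to carbon — it is the nucleophile.

nucleophile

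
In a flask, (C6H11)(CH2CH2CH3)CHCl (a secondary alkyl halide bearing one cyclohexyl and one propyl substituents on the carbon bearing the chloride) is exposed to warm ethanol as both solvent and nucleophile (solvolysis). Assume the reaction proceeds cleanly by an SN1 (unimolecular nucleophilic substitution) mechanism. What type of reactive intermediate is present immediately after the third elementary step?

oxonium ion

Step 1: Ionisation: the C–Cl σ-bond cleaves heterolytically; both bonding electrons depart with Cl⁻, leaving a secondary carbocation at the α-carbon.
Step 2: A 1,2-hydride shift from the adjacent cyclohexyl carbon moves the positive charge from the secondary centre to an adjacent carbon, generating a more stable tertiary carbocation.
Step 3: Nucleophilic capture: the oxygen of CH3CH2OH bonds to the cationic carbon, producing an oxonium-ion intermediate.
After step 3 the species present is an oxonium ion.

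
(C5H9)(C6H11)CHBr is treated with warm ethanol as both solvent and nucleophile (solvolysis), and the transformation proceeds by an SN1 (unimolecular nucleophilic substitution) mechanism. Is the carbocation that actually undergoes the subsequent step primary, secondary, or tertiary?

tertiary

Step 1: Unassisted departure of Br⁻ (taking the C–Br bonding pair) generates a secondary carbocation.
Step 2: A hydride (H with its bonding pair) migrates from the adjacent cyclopentyl carbon to the cationic centre — a 1,2-hydride shift — upgrading the secondary cation to a tertiary one.
The cation rearranges from secondary to tertiary via a 1,2-hydride shift from the adjacent cyclopentyl carbon; the tertiary cation is what reacts next.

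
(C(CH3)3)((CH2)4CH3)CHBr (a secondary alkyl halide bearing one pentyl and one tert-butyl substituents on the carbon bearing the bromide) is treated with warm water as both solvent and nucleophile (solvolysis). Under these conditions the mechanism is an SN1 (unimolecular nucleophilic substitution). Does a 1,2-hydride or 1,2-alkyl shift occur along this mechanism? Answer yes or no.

yes

The first-formed carbocation is secondary.
The adjacent tert-butyl carbon has no hydrogen but bears methyl groups; migration of one methyl with its bonding pair (a 1,2-methyl shift) places the charge on a tertiary centre.
Tertiary is more stable than secondary, so the shift occurs.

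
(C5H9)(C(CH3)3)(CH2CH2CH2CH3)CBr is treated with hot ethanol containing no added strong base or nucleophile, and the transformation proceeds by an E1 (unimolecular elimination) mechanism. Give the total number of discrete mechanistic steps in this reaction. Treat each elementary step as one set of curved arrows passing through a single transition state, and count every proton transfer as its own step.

2

Step 1: Unassisted departure of Br⁻ (taking the C–Br bonding pair) generates a tertiary carbocation.
(No 1,2-shift: no single shift to an adjacent carbon would give a more stable cation.)
Step 2: Loss of a β-proton to an ethanol molecule of the solvent: the C–H bonding pair collapses toward the cationic carbon to form the C=C π bond, yielding the alkene.
Total: 2 elementary steps.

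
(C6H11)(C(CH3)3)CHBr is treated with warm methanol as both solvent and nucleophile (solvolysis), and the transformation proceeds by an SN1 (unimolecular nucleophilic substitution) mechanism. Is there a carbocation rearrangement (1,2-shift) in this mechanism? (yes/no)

yes

The first-formed carbocation is secondary.
The adjacent cyclohexyl carbon already bears 2 other carbon substituents and has a hydrogen to migrate; after a 1,2-hydride shift from that carbon the positive charge sits on a tertiary centre.
Tertiary is more stable than secondary, so the shift occurs.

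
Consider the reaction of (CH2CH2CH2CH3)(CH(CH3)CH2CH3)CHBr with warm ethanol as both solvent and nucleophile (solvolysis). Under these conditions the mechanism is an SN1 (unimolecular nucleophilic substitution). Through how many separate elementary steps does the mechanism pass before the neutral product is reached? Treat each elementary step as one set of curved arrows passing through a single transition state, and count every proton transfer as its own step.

4

Step 1: Rate-determining heterolysis of the C–Br bond gives Br⁻ and a secondary carbocation.
Step 2: Carbocation rearrangement: a 1,2-hydride shift from the adjacent sec-butyl carbon converts the initially-formed secondary cation into the more stable tertiary cation.
Step 3: Nucleophilic capture: the oxygen of CH3CH2OH bonds to the cationic carbon, producing an oxonium-ion intermediate.
Step 4: A second solvent molecule removes the proton on oxygen, giving the neutral ether product.
Total: 4 elementary steps.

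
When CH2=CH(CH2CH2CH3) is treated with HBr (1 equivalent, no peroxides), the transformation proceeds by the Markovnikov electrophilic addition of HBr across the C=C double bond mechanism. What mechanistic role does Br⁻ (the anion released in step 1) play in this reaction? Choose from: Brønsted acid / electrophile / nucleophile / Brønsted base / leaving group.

Step 2: The Br⁻ anion donates a lone pair to the carbocation, forming the new C–Br σ-bond and giving the neutral alkyl halide.
Br⁻ (the anion released in step 1) donates an electron pair to form a new σ-bond to carbon — it is the nucleophile.

nucleophile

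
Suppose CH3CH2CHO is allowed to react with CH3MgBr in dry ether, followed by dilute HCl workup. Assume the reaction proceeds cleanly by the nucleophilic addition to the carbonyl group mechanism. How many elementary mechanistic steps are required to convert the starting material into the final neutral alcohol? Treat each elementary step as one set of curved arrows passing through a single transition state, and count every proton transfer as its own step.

2

Step 1: A lone pair / filled orbital on the carbanion-like carbon of CH3MgBr attacks the electrophilic carbonyl carbon; the π(C=O) electrons shift onto oxygen, producing a tetrahedral alkoxide intermediate.
Step 2: Protonation of the alkoxide by dilute HCl workup furnishes an alcohol.
Total: 2 elementary steps.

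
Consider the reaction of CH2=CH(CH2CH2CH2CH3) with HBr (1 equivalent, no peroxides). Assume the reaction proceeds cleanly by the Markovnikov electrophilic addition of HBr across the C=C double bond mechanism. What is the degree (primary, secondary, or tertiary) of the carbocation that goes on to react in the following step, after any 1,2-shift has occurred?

secondary

Step 1: Electrophilic addition begins with the π(C=C) electrons forming a bond to the proton of HBr. Following Markovnikov's rule, the resulting cation is secondary. The H–Br bond breaks heterolytically, releasing Br⁻.
No single 1,2-shift to an adjacent carbon would give a more-substituted cation, so no rearrangement occurs.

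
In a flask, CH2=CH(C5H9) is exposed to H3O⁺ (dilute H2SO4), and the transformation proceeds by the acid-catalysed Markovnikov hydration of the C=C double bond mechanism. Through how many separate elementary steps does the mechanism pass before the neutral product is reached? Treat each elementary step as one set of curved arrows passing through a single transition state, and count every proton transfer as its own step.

Step 1: Electrophilic addition begins with the π(C=C) electrons forming a bond to the proton of H3O⁺. Following Markovnikov's rule, the resulting cation is secondary. H2O is released.
Step 2: A 1,2-hydride shift from the adjacent cyclopentyl carbon moves the positive charge from the secondary centre to an adjacent carbon, generating a more stable tertiary carbocation.
Step 3: Water acts as the nucleophile: an oxygen lone pair bonds to the cationic carbon, giving an oxonium-ion intermediate.
Step 4: H2O removes a proton from the oxonium oxygen, regenerating H3O⁺ and giving the neutral alcohol.
Total: 4 elementary steps.

4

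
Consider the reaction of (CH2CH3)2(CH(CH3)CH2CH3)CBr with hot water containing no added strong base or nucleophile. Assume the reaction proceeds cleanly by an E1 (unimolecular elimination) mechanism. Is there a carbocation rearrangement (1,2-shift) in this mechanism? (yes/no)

no

The first-formed carbocation is tertiary.
No single 1,2-shift to an adjacent carbon would produce a more-substituted cation than the one already present, so no rearrangement occurs.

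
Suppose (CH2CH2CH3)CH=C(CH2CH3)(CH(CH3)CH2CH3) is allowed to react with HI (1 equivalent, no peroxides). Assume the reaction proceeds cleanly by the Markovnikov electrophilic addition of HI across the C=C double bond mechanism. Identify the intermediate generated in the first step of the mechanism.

Step 1: Electrophilic addition begins with the π(C=C) electrons forming a bond to the proton of HI. Following Markovnikov's rule, the resulting cation is tertiary. The H–I bond breaks heterolytically, releasing I⁻.
After step 1 the species present is a tertiary carbocation.

tertiary carbocation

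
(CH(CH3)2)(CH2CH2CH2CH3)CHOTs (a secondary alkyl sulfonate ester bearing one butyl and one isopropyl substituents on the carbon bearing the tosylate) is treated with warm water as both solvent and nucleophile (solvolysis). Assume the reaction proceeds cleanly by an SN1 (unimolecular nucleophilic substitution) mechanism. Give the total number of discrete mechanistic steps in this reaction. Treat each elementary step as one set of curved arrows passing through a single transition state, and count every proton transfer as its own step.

4

Step 1: The C–O bond breaks with both electrons going to the tosylate; TsO⁻ leaves and a secondary carbocation remains.
Step 2: A hydride (H with its bonding pair) migrates from the adjacent isopropyl carbon to the cationic centre — a 1,2-hydride shift — upgrading the secondary cation to a tertiary one.
Step 3: Nucleophilic capture: the oxygen of H2O bonds to the cationic carbon, producing an oxonium-ion intermediate.
Step 4: Deprotonation of the oxonium oxygen by solvent water yields the neutral alcohol.
Total: 4 elementary steps.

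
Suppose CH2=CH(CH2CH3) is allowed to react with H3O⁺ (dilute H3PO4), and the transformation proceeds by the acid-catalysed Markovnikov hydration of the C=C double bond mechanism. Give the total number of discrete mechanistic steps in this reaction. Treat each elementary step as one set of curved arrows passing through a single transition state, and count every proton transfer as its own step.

3

Step 1: The π electrons of the C=C bond attack a proton of H3O⁺; Markovnikov addition places the new C–H on the less-substituted alkene carbon, so the positive charge ends up on the more-substituted carbon — a secondary carbocation. H2O is released.
(No 1,2-shift: no single shift to an adjacent carbon would give a more stable cation.)
Step 2: A lone pair on the oxygen of H2O attacks the carbocation, forming a C–O bond and an oxonium ion (a protonated alcohol).
Step 3: H2O removes a proton from the oxonium oxygen, regenerating H3O⁺ and giving the neutral alcohol.
Total: 3 elementary steps.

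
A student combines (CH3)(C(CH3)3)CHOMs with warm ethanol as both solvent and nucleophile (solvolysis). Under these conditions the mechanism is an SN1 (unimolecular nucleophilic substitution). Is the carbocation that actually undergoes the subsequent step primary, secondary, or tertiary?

Step 1: The C–O bond breaks with both electrons going to the mesylate; MsO⁻ leaves and a secondary carbocation remains.
Step 2: A 1,2-methyl shift from the adjacent tert-butyl carbon moves the positive charge from the secondary centre to an adjacent carbon, generating a more stable tertiary carbocation.
The cation rearranges from secondary to tertiary via a 1,2-methyl shift from the adjacent tert-butyl carbon; the tertiary cation is what reacts next.

tertiary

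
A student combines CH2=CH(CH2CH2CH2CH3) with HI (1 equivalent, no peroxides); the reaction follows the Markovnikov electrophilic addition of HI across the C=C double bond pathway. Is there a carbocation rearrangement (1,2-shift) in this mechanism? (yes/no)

The first-formed carbocation is secondary.
No single 1,2-shift to an adjacent carbon would produce a more-substituted cation than the one already present, so no rearrangement occurs.

no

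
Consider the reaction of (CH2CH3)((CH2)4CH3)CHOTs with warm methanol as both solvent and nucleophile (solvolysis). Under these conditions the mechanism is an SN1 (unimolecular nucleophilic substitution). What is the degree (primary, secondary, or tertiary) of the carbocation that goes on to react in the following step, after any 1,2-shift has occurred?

secondary

Step 1: Ionisation: the C–O σ-bond cleaves heterolytically; both bonding electrons depart with TsO⁻, leaving a secondary carbocation at the α-carbon.
No single 1,2-shift to an adjacent carbon would give a more-substituted cation, so no rearrangement occurs.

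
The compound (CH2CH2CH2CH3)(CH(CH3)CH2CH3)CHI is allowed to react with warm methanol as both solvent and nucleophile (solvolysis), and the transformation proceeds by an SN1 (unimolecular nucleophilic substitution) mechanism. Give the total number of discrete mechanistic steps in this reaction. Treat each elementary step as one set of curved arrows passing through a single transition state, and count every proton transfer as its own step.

Step 1: Rate-determining heterolysis of the C–I bond gives I⁻ and a secondary carbocation.
Step 2: A 1,2-hydride shift from the adjacent sec-butyl carbon moves the positive charge from the secondary centre to an adjacent carbon, generating a more stable tertiary carbocation.
Step 3: A lone pair on the oxygen of CH3OH attacks the carbocation, forming a new C–O σ-bond and an oxonium ion.
Step 4: Deprotonation of the oxonium oxygen by solvent methanol yields the neutral ether.
Total: 4 elementary steps.

4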